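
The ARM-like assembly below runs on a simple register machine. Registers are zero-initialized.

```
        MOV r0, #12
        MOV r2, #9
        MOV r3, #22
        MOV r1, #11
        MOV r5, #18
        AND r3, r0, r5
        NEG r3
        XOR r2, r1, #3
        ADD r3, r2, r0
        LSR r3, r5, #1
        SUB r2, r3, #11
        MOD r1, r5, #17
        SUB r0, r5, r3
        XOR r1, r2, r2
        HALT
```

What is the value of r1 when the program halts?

0

after MOV r0, #12: r0=12
after MOV r2, #9: r2=9
after MOV r3, #22: r3=22
after MOV r1, #11: r1=11
after MOV r5, #18: r5=18
after AND r3, r0, r5: r3=12&18=0
after NEG r3: r3=-(0)=0
after XOR r2, r1, #3: r2=11^3=8
after ADD r3, r2, r0: r3=8+12=20
after LSR r3, r5, #1: r3=18>>1=9
after SUB r2, r3, #11: r2=9-11=-2
after MOD r1, r5, #17: r1=18%17=1
after SUB r0, r5, r3: r0=18-9=9
after XOR r1, r2, r2: r1=(-2)^(-2)=0
halt.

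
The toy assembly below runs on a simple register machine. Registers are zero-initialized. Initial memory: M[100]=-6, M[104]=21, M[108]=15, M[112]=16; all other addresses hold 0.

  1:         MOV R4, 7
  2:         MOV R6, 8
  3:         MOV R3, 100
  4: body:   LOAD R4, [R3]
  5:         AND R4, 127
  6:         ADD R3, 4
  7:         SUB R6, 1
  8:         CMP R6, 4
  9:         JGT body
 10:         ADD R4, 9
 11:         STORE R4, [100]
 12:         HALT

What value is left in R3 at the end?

116

after MOV R4, 7: R4=7
after MOV R6, 8: R6=8
after MOV R3, 100: R3=100
after LOAD R4, [R3]: R4=M[100]=-6
after AND R4, 127: R4=(-6)&127=122
after ADD R3, 4: R3=100+4=104
after SUB R6, 1: R6=8-1=7
CMP R6, 4  (cmp 7,4)
JGT body: taken
after LOAD R4, [R3]: R4=M[104]=21
after AND R4, 127: R4=21&127=21
after ADD R3, 4: R3=104+4=108
after SUB R6, 1: R6=7-1=6
CMP R6, 4  (cmp 6,4)
JGT body: taken
after LOAD R4, [R3]: R4=M[108]=15
after AND R4, 127: R4=15&127=15
after ADD R3, 4: R3=108+4=112
after SUB R6, 1: R6=6-1=5
CMP R6, 4  (cmp 5,4)
JGT body: taken
after LOAD R4, [R3]: R4=M[112]=16
after AND R4, 127: R4=16&127=16
after ADD R3, 4: R3=112+4=116
after SUB R6, 1: R6=5-1=4
CMP R6, 4  (cmp 4,4)
JGT body: not taken
after ADD R4, 9: R4=16+9=25
STORE R4, [100] → M[100]=25
halt.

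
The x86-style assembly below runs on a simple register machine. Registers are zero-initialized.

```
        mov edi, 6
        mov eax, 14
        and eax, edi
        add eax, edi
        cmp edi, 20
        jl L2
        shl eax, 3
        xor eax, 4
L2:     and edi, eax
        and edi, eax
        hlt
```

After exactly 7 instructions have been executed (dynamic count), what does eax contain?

12

edi=6
eax=14
eax=14&6=6
eax=6+6=12
cmp edi, 20  (cmp 6,20)
jl L2: taken
edi=6&12=4
After step 7: eax = 12.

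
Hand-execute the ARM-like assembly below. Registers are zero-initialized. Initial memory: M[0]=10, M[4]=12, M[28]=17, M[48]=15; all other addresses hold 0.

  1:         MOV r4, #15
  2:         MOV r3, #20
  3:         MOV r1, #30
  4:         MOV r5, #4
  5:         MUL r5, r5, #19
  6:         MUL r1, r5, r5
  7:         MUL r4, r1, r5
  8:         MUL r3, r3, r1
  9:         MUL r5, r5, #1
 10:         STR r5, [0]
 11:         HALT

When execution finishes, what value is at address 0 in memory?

76

after MOV r4, #15: r4=15
after MOV r3, #20: r3=20
after MOV r1, #30: r1=30
after MOV r5, #4: r5=4
after MUL r5, r5, #19: r5=4*19=76
after MUL r1, r5, r5: r1=76*76=5776
after MUL r4, r1, r5: r4=5776*76=438976
after MUL r3, r3, r1: r3=20*5776=115520
after MUL r5, r5, #1: r5=76*1=76
STR r5, [0] → M[0]=76
halt.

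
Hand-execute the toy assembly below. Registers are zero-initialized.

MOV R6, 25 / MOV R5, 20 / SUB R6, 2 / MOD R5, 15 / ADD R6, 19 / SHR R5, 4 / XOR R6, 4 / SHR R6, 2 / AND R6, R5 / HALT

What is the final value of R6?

R6=25
R5=20
R6=25-2=23
R5=20%15=5
R6=23+19=42
R5=5>>4=0
R6=42^4=46
R6=46>>2=11
R6=11&0=0
halt.

0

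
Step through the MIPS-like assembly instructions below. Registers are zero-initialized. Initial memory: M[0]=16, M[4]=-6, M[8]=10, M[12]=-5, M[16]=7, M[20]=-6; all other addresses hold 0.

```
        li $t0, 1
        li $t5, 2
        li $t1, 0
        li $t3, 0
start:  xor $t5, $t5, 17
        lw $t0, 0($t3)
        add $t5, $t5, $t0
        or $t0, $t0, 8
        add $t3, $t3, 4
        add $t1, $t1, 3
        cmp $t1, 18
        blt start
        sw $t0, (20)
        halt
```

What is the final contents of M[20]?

-6

after li $t0, 1: $t0=1
after li $t5, 2: $t5=2
after li $t1, 0: $t1=0
after li $t3, 0: $t3=0
after xor $t5, $t5, 17: $t5=2^17=19
after lw $t0, 0($t3): $t0=M[0]=16
after add $t5, $t5, $t0: $t5=19+16=35
after or $t0, $t0, 8: $t0=16|8=24
after add $t3, $t3, 4: $t3=0+4=4
after add $t1, $t1, 3: $t1=0+3=3
cmp $t1, 18  (cmp 3,18)
blt start: taken
after xor $t5, $t5, 17: $t5=35^17=50
after lw $t0, 0($t3): $t0=M[4]=-6
after add $t5, $t5, $t0: $t5=50+(-6)=44
after or $t0, $t0, 8: $t0=(-6)|8=-6
after add $t3, $t3, 4: $t3=4+4=8
after add $t1, $t1, 3: $t1=3+3=6
cmp $t1, 18  (cmp 6,18)
blt start: taken
after xor $t5, $t5, 17: $t5=44^17=61
after lw $t0, 0($t3): $t0=M[8]=10
after add $t5, $t5, $t0: $t5=61+10=71
after or $t0, $t0, 8: $t0=10|8=10
after add $t3, $t3, 4: $t3=8+4=12
after add $t1, $t1, 3: $t1=6+3=9
cmp $t1, 18  (cmp 9,18)
blt start: taken
after xor $t5, $t5, 17: $t5=71^17=86
after lw $t0, 0($t3): $t0=M[12]=-5
after add $t5, $t5, $t0: $t5=86+(-5)=81
after or $t0, $t0, 8: $t0=(-5)|8=-5
after add $t3, $t3, 4: $t3=12+4=16
after add $t1, $t1, 3: $t1=9+3=12
cmp $t1, 18  (cmp 12,18)
blt start: taken
after xor $t5, $t5, 17: $t5=81^17=64
after lw $t0, 0($t3): $t0=M[16]=7
after add $t5, $t5, $t0: $t5=64+7=71
after or $t0, $t0, 8: $t0=7|8=15
after add $t3, $t3, 4: $t3=16+4=20
after add $t1, $t1, 3: $t1=12+3=15
cmp $t1, 18  (cmp 15,18)
blt start: taken
after xor $t5, $t5, 17: $t5=71^17=86
after lw $t0, 0($t3): $t0=M[20]=-6
after add $t5, $t5, $t0: $t5=86+(-6)=80
after or $t0, $t0, 8: $t0=(-6)|8=-6
after add $t3, $t3, 4: $t3=20+4=24
after add $t1, $t1, 3: $t1=15+3=18
cmp $t1, 18  (cmp 18,18)
blt start: not taken
sw $t0, (20) → M[20]=-6
halt.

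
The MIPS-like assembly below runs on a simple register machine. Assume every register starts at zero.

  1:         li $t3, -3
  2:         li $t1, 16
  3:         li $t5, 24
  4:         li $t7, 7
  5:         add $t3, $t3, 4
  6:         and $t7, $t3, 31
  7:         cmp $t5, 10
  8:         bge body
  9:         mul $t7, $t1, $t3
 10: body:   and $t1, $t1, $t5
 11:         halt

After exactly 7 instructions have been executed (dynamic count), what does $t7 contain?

after li $t3, -3: $t3=-3
after li $t1, 16: $t1=16
after li $t5, 24: $t5=24
after li $t7, 7: $t7=7
after add $t3, $t3, 4: $t3=(-3)+4=1
after and $t7, $t3, 31: $t7=1&31=1
cmp $t5, 10  (cmp 24,10)
After step 7: $t7 = 1.

1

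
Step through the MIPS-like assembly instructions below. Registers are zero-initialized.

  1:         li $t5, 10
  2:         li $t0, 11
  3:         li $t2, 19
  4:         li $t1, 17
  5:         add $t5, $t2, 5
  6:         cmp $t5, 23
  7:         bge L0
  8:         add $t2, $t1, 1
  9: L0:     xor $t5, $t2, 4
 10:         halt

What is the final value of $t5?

$t5=10
$t0=11
$t2=19
$t1=17
$t5=19+5=24
cmp $t5, 23  (cmp 24,23)
bge L0: taken
$t5=19^4=23
halt.

23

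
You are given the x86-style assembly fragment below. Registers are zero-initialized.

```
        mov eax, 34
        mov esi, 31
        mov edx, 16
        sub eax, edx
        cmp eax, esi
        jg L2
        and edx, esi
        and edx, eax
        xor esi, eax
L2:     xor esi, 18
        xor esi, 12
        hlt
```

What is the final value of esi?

eax=34
esi=31
edx=16
eax=34-16=18
cmp eax, esi  (cmp 18,31)
jg L2: not taken
edx=16&31=16
edx=16&18=16
esi=31^18=13
esi=13^18=31
esi=31^12=19
halt.

19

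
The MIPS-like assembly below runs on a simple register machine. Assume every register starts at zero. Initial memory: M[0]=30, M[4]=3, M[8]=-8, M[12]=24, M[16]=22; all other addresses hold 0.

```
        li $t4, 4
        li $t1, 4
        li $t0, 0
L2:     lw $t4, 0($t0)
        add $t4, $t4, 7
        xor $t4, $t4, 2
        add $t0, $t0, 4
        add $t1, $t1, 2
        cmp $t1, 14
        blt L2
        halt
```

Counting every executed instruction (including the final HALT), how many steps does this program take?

$t4=4
$t1=4
$t0=0
$t4=M[0]=30
$t4=30+7=37
$t4=37^2=39
$t0=0+4=4
$t1=4+2=6
cmp $t1, 14  (cmp 6,14)
blt L2: taken
$t4=M[4]=3
$t4=3+7=10
$t4=10^2=8
$t0=4+4=8
$t1=6+2=8
cmp $t1, 14  (cmp 8,14)
blt L2: taken
$t4=M[8]=-8
$t4=(-8)+7=-1
$t4=(-1)^2=-3
$t0=8+4=12
$t1=8+2=10
cmp $t1, 14  (cmp 10,14)
blt L2: taken
$t4=M[12]=24
$t4=24+7=31
$t4=31^2=29
$t0=12+4=16
$t1=10+2=12
cmp $t1, 14  (cmp 12,14)
blt L2: taken
$t4=M[16]=22
$t4=22+7=29
$t4=29^2=31
$t0=16+4=20
$t1=12+2=14
cmp $t1, 14  (cmp 14,14)
blt L2: not taken
halt.
Total executed instructions: 39.

39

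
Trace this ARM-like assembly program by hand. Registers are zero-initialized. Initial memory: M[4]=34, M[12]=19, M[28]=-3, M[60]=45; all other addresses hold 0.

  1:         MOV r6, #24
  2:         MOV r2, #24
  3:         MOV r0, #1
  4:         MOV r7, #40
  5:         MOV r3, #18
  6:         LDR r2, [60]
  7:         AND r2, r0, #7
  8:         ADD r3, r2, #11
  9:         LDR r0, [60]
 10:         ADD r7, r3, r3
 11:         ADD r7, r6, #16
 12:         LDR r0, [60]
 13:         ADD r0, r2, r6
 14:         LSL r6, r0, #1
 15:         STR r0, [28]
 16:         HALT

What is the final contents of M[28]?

after MOV r6, #24: r6=24
after MOV r2, #24: r2=24
after MOV r0, #1: r0=1
after MOV r7, #40: r7=40
after MOV r3, #18: r3=18
after LDR r2, [60]: r2=M[60]=45
after AND r2, r0, #7: r2=1&7=1
after ADD r3, r2, #11: r3=1+11=12
after LDR r0, [60]: r0=M[60]=45
after ADD r7, r3, r3: r7=12+12=24
after ADD r7, r6, #16: r7=24+16=40
after LDR r0, [60]: r0=M[60]=45
after ADD r0, r2, r6: r0=1+24=25
after LSL r6, r0, #1: r6=25<<1=50
STR r0, [28] → M[28]=25
halt.

25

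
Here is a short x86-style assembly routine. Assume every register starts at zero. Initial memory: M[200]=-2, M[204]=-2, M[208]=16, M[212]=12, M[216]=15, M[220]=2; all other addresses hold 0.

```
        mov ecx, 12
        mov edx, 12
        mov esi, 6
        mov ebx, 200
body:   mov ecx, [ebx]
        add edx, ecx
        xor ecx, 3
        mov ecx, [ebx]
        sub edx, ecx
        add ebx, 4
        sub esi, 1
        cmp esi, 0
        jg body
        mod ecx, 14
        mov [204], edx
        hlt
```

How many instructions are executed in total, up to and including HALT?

61

after mov ecx, 12: ecx=12
after mov edx, 12: edx=12
after mov esi, 6: esi=6
after mov ebx, 200: ebx=200
after mov ecx, [ebx]: ecx=M[200]=-2
after add edx, ecx: edx=12+(-2)=10
after xor ecx, 3: ecx=(-2)^3=-3
after mov ecx, [ebx]: ecx=M[200]=-2
after sub edx, ecx: edx=10-(-2)=12
after add ebx, 4: ebx=200+4=204
after sub esi, 1: esi=6-1=5
cmp esi, 0  (cmp 5,0)
jg body: taken
after mov ecx, [ebx]: ecx=M[204]=-2
after add edx, ecx: edx=12+(-2)=10
after xor ecx, 3: ecx=(-2)^3=-3
after mov ecx, [ebx]: ecx=M[204]=-2
after sub edx, ecx: edx=10-(-2)=12
after add ebx, 4: ebx=204+4=208
after sub esi, 1: esi=5-1=4
cmp esi, 0  (cmp 4,0)
jg body: taken
after mov ecx, [ebx]: ecx=M[208]=16
after add edx, ecx: edx=12+16=28
after xor ecx, 3: ecx=16^3=19
after mov ecx, [ebx]: ecx=M[208]=16
after sub edx, ecx: edx=28-16=12
after add ebx, 4: ebx=208+4=212
after sub esi, 1: esi=4-1=3
cmp esi, 0  (cmp 3,0)
jg body: taken
after mov ecx, [ebx]: ecx=M[212]=12
after add edx, ecx: edx=12+12=24
after xor ecx, 3: ecx=12^3=15
after mov ecx, [ebx]: ecx=M[212]=12
after sub edx, ecx: edx=24-12=12
after add ebx, 4: ebx=212+4=216
after sub esi, 1: esi=3-1=2
cmp esi, 0  (cmp 2,0)
jg body: taken
after mov ecx, [ebx]: ecx=M[216]=15
after add edx, ecx: edx=12+15=27
after xor ecx, 3: ecx=15^3=12
after mov ecx, [ebx]: ecx=M[216]=15
after sub edx, ecx: edx=27-15=12
after add ebx, 4: ebx=216+4=220
after sub esi, 1: esi=2-1=1
cmp esi, 0  (cmp 1,0)
jg body: taken
after mov ecx, [ebx]: ecx=M[220]=2
after add edx, ecx: edx=12+2=14
after xor ecx, 3: ecx=2^3=1
after mov ecx, [ebx]: ecx=M[220]=2
after sub edx, ecx: edx=14-2=12
after add ebx, 4: ebx=220+4=224
after sub esi, 1: esi=1-1=0
cmp esi, 0  (cmp 0,0)
jg body: not taken
after mod ecx, 14: ecx=2%14=2
mov [204], edx → M[204]=12
halt.
Total executed instructions: 61.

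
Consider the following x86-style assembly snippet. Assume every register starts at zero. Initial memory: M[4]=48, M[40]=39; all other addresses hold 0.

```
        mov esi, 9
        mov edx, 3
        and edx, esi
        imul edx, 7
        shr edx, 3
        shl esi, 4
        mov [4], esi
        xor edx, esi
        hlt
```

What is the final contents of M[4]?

mov esi, 9 → esi=9
mov edx, 3 → edx=3
and edx, esi → edx=3&9=1
imul edx, 7 → edx=1*7=7
shr edx, 3 → edx=7>>3=0
shl esi, 4 → esi=9<<4=144
mov [4], esi → M[4]=144
xor edx, esi → edx=0^144=144
halt.

144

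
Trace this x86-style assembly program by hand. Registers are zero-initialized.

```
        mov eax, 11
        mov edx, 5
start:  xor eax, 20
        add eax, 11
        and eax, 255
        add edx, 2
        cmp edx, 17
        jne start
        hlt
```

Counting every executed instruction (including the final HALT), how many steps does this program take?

39

after mov eax, 11: eax=11
after mov edx, 5: edx=5
after xor eax, 20: eax=11^20=31
after add eax, 11: eax=31+11=42
after and eax, 255: eax=42&255=42
after add edx, 2: edx=5+2=7
cmp edx, 17  (cmp 7,17)
jne start: taken
after xor eax, 20: eax=42^20=62
after add eax, 11: eax=62+11=73
after and eax, 255: eax=73&255=73
after add edx, 2: edx=7+2=9
cmp edx, 17  (cmp 9,17)
jne start: taken
after xor eax, 20: eax=73^20=93
after add eax, 11: eax=93+11=104
after and eax, 255: eax=104&255=104
after add edx, 2: edx=9+2=11
cmp edx, 17  (cmp 11,17)
jne start: taken
after xor eax, 20: eax=104^20=124
after add eax, 11: eax=124+11=135
after and eax, 255: eax=135&255=135
after add edx, 2: edx=11+2=13
cmp edx, 17  (cmp 13,17)
jne start: taken
after xor eax, 20: eax=135^20=147
after add eax, 11: eax=147+11=158
after and eax, 255: eax=158&255=158
after add edx, 2: edx=13+2=15
cmp edx, 17  (cmp 15,17)
jne start: taken
after xor eax, 20: eax=158^20=138
after add eax, 11: eax=138+11=149
after and eax, 255: eax=149&255=149
after add edx, 2: edx=15+2=17
cmp edx, 17  (cmp 17,17)
jne start: not taken
halt.
Total executed instructions: 39.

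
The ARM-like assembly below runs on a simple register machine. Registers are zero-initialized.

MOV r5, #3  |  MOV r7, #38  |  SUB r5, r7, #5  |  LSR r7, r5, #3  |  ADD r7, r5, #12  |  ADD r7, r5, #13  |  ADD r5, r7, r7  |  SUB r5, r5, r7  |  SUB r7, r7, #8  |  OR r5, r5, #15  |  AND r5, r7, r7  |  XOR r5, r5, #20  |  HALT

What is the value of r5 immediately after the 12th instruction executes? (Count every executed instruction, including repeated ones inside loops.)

after MOV r5, #3: r5=3
after MOV r7, #38: r7=38
after SUB r5, r7, #5: r5=38-5=33
after LSR r7, r5, #3: r7=33>>3=4
after ADD r7, r5, #12: r7=33+12=45
after ADD r7, r5, #13: r7=33+13=46
after ADD r5, r7, r7: r5=46+46=92
after SUB r5, r5, r7: r5=92-46=46
after SUB r7, r7, #8: r7=46-8=38
after OR r5, r5, #15: r5=46|15=47
after AND r5, r7, r7: r5=38&38=38
after XOR r5, r5, #20: r5=38^20=50
After step 12: r5 = 50.

50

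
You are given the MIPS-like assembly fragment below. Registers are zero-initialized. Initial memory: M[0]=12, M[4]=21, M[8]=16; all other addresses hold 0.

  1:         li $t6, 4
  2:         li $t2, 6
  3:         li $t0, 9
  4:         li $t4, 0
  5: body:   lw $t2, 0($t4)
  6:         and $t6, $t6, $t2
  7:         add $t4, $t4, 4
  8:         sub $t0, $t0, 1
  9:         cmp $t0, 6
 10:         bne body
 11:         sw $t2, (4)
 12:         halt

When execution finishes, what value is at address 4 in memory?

after li $t6, 4: $t6=4
after li $t2, 6: $t2=6
after li $t0, 9: $t0=9
after li $t4, 0: $t4=0
after lw $t2, 0($t4): $t2=M[0]=12
after and $t6, $t6, $t2: $t6=4&12=4
after add $t4, $t4, 4: $t4=0+4=4
after sub $t0, $t0, 1: $t0=9-1=8
cmp $t0, 6  (cmp 8,6)
bne body: taken
after lw $t2, 0($t4): $t2=M[4]=21
after and $t6, $t6, $t2: $t6=4&21=4
after add $t4, $t4, 4: $t4=4+4=8
after sub $t0, $t0, 1: $t0=8-1=7
cmp $t0, 6  (cmp 7,6)
bne body: taken
after lw $t2, 0($t4): $t2=M[8]=16
after and $t6, $t6, $t2: $t6=4&16=0
after add $t4, $t4, 4: $t4=8+4=12
after sub $t0, $t0, 1: $t0=7-1=6
cmp $t0, 6  (cmp 6,6)
bne body: not taken
sw $t2, (4) → M[4]=16
halt.

16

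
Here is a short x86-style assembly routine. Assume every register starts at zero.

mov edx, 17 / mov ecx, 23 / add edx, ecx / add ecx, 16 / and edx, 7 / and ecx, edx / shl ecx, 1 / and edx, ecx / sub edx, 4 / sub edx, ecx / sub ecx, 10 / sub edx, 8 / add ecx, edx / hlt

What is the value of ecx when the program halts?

edx=17
ecx=23
edx=17+23=40
ecx=23+16=39
edx=40&7=0
ecx=39&0=0
ecx=0<<1=0
edx=0&0=0
edx=0-4=-4
edx=(-4)-0=-4
ecx=0-10=-10
edx=(-4)-8=-12
ecx=(-10)+(-12)=-22
halt.

-22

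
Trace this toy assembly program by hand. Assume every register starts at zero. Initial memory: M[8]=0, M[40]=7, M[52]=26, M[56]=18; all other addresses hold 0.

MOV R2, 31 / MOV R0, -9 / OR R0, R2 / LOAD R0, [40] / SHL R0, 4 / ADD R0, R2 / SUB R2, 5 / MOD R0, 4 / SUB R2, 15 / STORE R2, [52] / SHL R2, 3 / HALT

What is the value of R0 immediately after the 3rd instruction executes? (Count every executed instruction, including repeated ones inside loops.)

-1

after MOV R2, 31: R2=31
after MOV R0, -9: R0=-9
after OR R0, R2: R0=(-9)|31=-1
After step 3: R0 = -1.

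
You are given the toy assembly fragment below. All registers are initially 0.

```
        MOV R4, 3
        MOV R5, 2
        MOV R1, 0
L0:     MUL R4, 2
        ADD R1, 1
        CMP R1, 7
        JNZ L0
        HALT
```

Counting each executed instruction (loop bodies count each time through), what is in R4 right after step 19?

48

R4=3
R5=2
R1=0
R4=3*2=6
R1=0+1=1
CMP R1, 7  (cmp 1,7)
JNZ L0: taken
R4=6*2=12
R1=1+1=2
CMP R1, 7  (cmp 2,7)
JNZ L0: taken
R4=12*2=24
R1=2+1=3
CMP R1, 7  (cmp 3,7)
JNZ L0: taken
R4=24*2=48
R1=3+1=4
CMP R1, 7  (cmp 4,7)
JNZ L0: taken
After step 19: R4 = 48.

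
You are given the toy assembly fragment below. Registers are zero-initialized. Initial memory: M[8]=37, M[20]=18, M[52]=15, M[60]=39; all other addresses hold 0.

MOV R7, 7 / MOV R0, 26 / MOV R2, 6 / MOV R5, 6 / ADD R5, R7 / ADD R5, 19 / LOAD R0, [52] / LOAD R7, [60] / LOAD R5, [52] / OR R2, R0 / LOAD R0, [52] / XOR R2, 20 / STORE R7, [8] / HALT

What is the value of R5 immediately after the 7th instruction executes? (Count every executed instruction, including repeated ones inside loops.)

32

after MOV R7, 7: R7=7
after MOV R0, 26: R0=26
after MOV R2, 6: R2=6
after MOV R5, 6: R5=6
after ADD R5, R7: R5=6+7=13
after ADD R5, 19: R5=13+19=32
after LOAD R0, [52]: R0=M[52]=15
After step 7: R5 = 32.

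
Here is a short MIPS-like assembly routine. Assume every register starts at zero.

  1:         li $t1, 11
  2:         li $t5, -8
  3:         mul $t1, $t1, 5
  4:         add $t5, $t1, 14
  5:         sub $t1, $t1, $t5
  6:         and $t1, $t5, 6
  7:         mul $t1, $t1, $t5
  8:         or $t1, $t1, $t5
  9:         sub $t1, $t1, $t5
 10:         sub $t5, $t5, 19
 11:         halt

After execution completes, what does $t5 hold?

$t1=11
$t5=-8
$t1=11*5=55
$t5=55+14=69
$t1=55-69=-14
$t1=69&6=4
$t1=4*69=276
$t1=276|69=341
$t1=341-69=272
$t5=69-19=50
halt.

50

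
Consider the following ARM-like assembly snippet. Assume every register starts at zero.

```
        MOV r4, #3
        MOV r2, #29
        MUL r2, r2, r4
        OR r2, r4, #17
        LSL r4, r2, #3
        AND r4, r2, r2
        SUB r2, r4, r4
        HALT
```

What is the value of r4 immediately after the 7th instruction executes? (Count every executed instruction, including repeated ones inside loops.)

19

r4=3
r2=29
r2=29*3=87
r2=3|17=19
r4=19<<3=152
r4=19&19=19
r2=19-19=0
After step 7: r4 = 19.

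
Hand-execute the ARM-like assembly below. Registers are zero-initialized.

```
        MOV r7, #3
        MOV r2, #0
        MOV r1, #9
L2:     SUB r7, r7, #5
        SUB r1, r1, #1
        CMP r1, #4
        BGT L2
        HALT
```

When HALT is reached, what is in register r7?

r7=3
r2=0
r1=9
r7=3-5=-2
r1=9-1=8
CMP r1, #4  (cmp 8,4)
BGT L2: taken
r7=(-2)-5=-7
r1=8-1=7
CMP r1, #4  (cmp 7,4)
BGT L2: taken
r7=(-7)-5=-12
r1=7-1=6
CMP r1, #4  (cmp 6,4)
BGT L2: taken
r7=(-12)-5=-17
r1=6-1=5
CMP r1, #4  (cmp 5,4)
BGT L2: taken
r7=(-17)-5=-22
r1=5-1=4
CMP r1, #4  (cmp 4,4)
BGT L2: not taken
halt.

-22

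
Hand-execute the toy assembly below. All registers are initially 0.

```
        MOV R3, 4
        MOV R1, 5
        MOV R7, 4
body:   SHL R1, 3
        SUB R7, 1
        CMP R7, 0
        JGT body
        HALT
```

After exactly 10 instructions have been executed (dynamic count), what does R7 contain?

2

after MOV R3, 4: R3=4
after MOV R1, 5: R1=5
after MOV R7, 4: R7=4
after SHL R1, 3: R1=5<<3=40
after SUB R7, 1: R7=4-1=3
CMP R7, 0  (cmp 3,0)
JGT body: taken
after SHL R1, 3: R1=40<<3=320
after SUB R7, 1: R7=3-1=2
CMP R7, 0  (cmp 2,0)
After step 10: R7 = 2.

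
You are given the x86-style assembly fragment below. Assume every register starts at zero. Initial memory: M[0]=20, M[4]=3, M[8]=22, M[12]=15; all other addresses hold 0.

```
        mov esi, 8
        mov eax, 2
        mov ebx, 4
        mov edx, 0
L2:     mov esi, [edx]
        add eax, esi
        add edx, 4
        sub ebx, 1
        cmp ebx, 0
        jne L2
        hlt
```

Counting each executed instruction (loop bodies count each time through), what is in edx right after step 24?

12

after mov esi, 8: esi=8
after mov eax, 2: eax=2
after mov ebx, 4: ebx=4
after mov edx, 0: edx=0
after mov esi, [edx]: esi=M[0]=20
after add eax, esi: eax=2+20=22
after add edx, 4: edx=0+4=4
after sub ebx, 1: ebx=4-1=3
cmp ebx, 0  (cmp 3,0)
jne L2: taken
after mov esi, [edx]: esi=M[4]=3
after add eax, esi: eax=22+3=25
after add edx, 4: edx=4+4=8
after sub ebx, 1: ebx=3-1=2
cmp ebx, 0  (cmp 2,0)
jne L2: taken
after mov esi, [edx]: esi=M[8]=22
after add eax, esi: eax=25+22=47
after add edx, 4: edx=8+4=12
after sub ebx, 1: ebx=2-1=1
cmp ebx, 0  (cmp 1,0)
jne L2: taken
after mov esi, [edx]: esi=M[12]=15
after add eax, esi: eax=47+15=62
After step 24: edx = 12.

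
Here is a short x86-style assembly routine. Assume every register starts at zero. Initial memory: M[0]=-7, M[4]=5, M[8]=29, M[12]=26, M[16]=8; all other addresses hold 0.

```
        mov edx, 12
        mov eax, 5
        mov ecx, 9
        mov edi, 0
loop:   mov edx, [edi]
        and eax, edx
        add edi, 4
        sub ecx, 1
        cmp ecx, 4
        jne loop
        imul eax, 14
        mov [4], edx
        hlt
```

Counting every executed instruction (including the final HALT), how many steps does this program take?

after mov edx, 12: edx=12
after mov eax, 5: eax=5
after mov ecx, 9: ecx=9
after mov edi, 0: edi=0
after mov edx, [edi]: edx=M[0]=-7
after and eax, edx: eax=5&(-7)=1
after add edi, 4: edi=0+4=4
after sub ecx, 1: ecx=9-1=8
cmp ecx, 4  (cmp 8,4)
jne loop: taken
after mov edx, [edi]: edx=M[4]=5
after and eax, edx: eax=1&5=1
after add edi, 4: edi=4+4=8
after sub ecx, 1: ecx=8-1=7
cmp ecx, 4  (cmp 7,4)
jne loop: taken
after mov edx, [edi]: edx=M[8]=29
after and eax, edx: eax=1&29=1
after add edi, 4: edi=8+4=12
after sub ecx, 1: ecx=7-1=6
cmp ecx, 4  (cmp 6,4)
jne loop: taken
after mov edx, [edi]: edx=M[12]=26
after and eax, edx: eax=1&26=0
after add edi, 4: edi=12+4=16
after sub ecx, 1: ecx=6-1=5
cmp ecx, 4  (cmp 5,4)
jne loop: taken
after mov edx, [edi]: edx=M[16]=8
after and eax, edx: eax=0&8=0
after add edi, 4: edi=16+4=20
after sub ecx, 1: ecx=5-1=4
cmp ecx, 4  (cmp 4,4)
jne loop: not taken
after imul eax, 14: eax=0*14=0
mov [4], edx → M[4]=8
halt.
Total executed instructions: 37.

37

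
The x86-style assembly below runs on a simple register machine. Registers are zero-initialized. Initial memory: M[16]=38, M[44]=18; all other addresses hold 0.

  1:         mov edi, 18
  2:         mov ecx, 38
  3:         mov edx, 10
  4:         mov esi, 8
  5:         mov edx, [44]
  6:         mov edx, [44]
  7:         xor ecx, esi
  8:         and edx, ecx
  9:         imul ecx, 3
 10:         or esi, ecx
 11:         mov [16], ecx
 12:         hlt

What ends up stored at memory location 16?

138

mov edi, 18 → edi=18
mov ecx, 38 → ecx=38
mov edx, 10 → edx=10
mov esi, 8 → esi=8
mov edx, [44] → edx=M[44]=18
mov edx, [44] → edx=M[44]=18
xor ecx, esi → ecx=38^8=46
and edx, ecx → edx=18&46=2
imul ecx, 3 → ecx=46*3=138
or esi, ecx → esi=8|138=138
mov [16], ecx → M[16]=138
halt.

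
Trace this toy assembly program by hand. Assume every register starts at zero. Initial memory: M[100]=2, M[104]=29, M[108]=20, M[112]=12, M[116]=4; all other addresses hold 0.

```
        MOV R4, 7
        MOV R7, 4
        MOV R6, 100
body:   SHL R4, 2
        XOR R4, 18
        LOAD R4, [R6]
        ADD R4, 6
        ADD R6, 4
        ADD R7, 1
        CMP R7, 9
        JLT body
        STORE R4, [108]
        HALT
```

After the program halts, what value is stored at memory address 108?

MOV R4, 7 → R4=7
MOV R7, 4 → R7=4
MOV R6, 100 → R6=100
SHL R4, 2 → R4=7<<2=28
XOR R4, 18 → R4=28^18=14
LOAD R4, [R6] → R4=M[100]=2
ADD R4, 6 → R4=2+6=8
ADD R6, 4 → R6=100+4=104
ADD R7, 1 → R7=4+1=5
CMP R7, 9  (cmp 5,9)
JLT body: taken
SHL R4, 2 → R4=8<<2=32
XOR R4, 18 → R4=32^18=50
LOAD R4, [R6] → R4=M[104]=29
ADD R4, 6 → R4=29+6=35
ADD R6, 4 → R6=104+4=108
ADD R7, 1 → R7=5+1=6
CMP R7, 9  (cmp 6,9)
JLT body: taken
SHL R4, 2 → R4=35<<2=140
XOR R4, 18 → R4=140^18=158
LOAD R4, [R6] → R4=M[108]=20
ADD R4, 6 → R4=20+6=26
ADD R6, 4 → R6=108+4=112
ADD R7, 1 → R7=6+1=7
CMP R7, 9  (cmp 7,9)
JLT body: taken
SHL R4, 2 → R4=26<<2=104
XOR R4, 18 → R4=104^18=122
LOAD R4, [R6] → R4=M[112]=12
ADD R4, 6 → R4=12+6=18
ADD R6, 4 → R6=112+4=116
ADD R7, 1 → R7=7+1=8
CMP R7, 9  (cmp 8,9)
JLT body: taken
SHL R4, 2 → R4=18<<2=72
XOR R4, 18 → R4=72^18=90
LOAD R4, [R6] → R4=M[116]=4
ADD R4, 6 → R4=4+6=10
ADD R6, 4 → R6=116+4=120
ADD R7, 1 → R7=8+1=9
CMP R7, 9  (cmp 9,9)
JLT body: not taken
STORE R4, [108] → M[108]=10
halt.

10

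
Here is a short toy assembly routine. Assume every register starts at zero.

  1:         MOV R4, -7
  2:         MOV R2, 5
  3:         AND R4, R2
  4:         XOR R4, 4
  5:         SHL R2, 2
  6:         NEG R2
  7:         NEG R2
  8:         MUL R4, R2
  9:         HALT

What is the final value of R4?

100

R4=-7
R2=5
R4=(-7)&5=1
R4=1^4=5
R2=5<<2=20
R2=-(20)=-20
R2=-(-20)=20
R4=5*20=100
halt.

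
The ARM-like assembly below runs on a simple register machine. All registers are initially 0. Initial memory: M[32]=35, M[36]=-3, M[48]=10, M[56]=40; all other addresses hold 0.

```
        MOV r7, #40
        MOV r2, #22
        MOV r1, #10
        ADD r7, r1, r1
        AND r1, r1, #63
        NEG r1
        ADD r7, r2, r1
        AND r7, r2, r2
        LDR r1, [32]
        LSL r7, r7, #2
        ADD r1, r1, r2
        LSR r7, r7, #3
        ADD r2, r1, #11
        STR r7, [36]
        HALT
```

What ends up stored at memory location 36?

after MOV r7, #40: r7=40
after MOV r2, #22: r2=22
after MOV r1, #10: r1=10
after ADD r7, r1, r1: r7=10+10=20
after AND r1, r1, #63: r1=10&63=10
after NEG r1: r1=-(10)=-10
after ADD r7, r2, r1: r7=22+(-10)=12
after AND r7, r2, r2: r7=22&22=22
after LDR r1, [32]: r1=M[32]=35
after LSL r7, r7, #2: r7=22<<2=88
after ADD r1, r1, r2: r1=35+22=57
after LSR r7, r7, #3: r7=88>>3=11
after ADD r2, r1, #11: r2=57+11=68
STR r7, [36] → M[36]=11
halt.

11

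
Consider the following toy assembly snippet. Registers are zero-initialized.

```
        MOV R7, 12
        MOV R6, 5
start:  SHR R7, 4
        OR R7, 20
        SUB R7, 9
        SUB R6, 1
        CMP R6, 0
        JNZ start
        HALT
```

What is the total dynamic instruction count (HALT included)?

R7=12
R6=5
R7=12>>4=0
R7=0|20=20
R7=20-9=11
R6=5-1=4
CMP R6, 0  (cmp 4,0)
JNZ start: taken
R7=11>>4=0
R7=0|20=20
R7=20-9=11
R6=4-1=3
CMP R6, 0  (cmp 3,0)
JNZ start: taken
R7=11>>4=0
R7=0|20=20
R7=20-9=11
R6=3-1=2
CMP R6, 0  (cmp 2,0)
JNZ start: taken
R7=11>>4=0
R7=0|20=20
R7=20-9=11
R6=2-1=1
CMP R6, 0  (cmp 1,0)
JNZ start: taken
R7=11>>4=0
R7=0|20=20
R7=20-9=11
R6=1-1=0
CMP R6, 0  (cmp 0,0)
JNZ start: not taken
halt.
Total executed instructions: 33.

33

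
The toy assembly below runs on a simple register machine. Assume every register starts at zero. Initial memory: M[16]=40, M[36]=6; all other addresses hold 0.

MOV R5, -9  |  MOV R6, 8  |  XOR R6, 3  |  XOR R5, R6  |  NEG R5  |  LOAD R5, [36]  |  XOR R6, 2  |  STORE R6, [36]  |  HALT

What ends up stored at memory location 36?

MOV R5, -9 → R5=-9
MOV R6, 8 → R6=8
XOR R6, 3 → R6=8^3=11
XOR R5, R6 → R5=(-9)^11=-4
NEG R5 → R5=-(-4)=4
LOAD R5, [36] → R5=M[36]=6
XOR R6, 2 → R6=11^2=9
STORE R6, [36] → M[36]=9
halt.

9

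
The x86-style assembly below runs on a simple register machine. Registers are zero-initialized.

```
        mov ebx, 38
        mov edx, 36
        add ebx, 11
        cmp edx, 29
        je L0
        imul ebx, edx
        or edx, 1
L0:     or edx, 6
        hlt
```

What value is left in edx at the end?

39

ebx=38
edx=36
ebx=38+11=49
cmp edx, 29  (cmp 36,29)
je L0: not taken
ebx=49*36=1764
edx=36|1=37
edx=37|6=39
halt.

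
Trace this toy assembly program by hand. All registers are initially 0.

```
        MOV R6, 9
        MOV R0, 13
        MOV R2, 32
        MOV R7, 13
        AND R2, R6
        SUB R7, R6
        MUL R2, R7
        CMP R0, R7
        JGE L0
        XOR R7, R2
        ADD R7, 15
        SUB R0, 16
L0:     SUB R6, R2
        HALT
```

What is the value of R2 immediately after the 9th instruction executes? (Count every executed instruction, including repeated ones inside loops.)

0

R6=9
R0=13
R2=32
R7=13
R2=32&9=0
R7=13-9=4
R2=0*4=0
CMP R0, R7  (cmp 13,4)
JGE L0: taken
After step 9: R2 = 0.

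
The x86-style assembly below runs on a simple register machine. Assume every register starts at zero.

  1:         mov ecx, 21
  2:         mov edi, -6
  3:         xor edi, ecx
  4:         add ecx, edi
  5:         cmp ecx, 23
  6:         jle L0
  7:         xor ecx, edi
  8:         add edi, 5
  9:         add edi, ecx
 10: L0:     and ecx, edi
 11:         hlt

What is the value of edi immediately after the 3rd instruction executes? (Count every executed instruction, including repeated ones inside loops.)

-17

after mov ecx, 21: ecx=21
after mov edi, -6: edi=-6
after xor edi, ecx: edi=(-6)^21=-17
After step 3: edi = -17.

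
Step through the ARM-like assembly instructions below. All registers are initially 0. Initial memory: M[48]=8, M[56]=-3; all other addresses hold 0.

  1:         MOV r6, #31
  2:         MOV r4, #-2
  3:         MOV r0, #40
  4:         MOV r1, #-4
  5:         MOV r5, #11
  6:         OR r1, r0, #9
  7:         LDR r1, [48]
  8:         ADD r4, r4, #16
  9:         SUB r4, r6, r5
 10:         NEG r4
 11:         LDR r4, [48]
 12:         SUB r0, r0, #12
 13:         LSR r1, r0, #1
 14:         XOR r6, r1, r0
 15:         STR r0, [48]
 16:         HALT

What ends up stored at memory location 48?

28

after MOV r6, #31: r6=31
after MOV r4, #-2: r4=-2
after MOV r0, #40: r0=40
after MOV r1, #-4: r1=-4
after MOV r5, #11: r5=11
after OR r1, r0, #9: r1=40|9=41
after LDR r1, [48]: r1=M[48]=8
after ADD r4, r4, #16: r4=(-2)+16=14
after SUB r4, r6, r5: r4=31-11=20
after NEG r4: r4=-(20)=-20
after LDR r4, [48]: r4=M[48]=8
after SUB r0, r0, #12: r0=40-12=28
after LSR r1, r0, #1: r1=28>>1=14
after XOR r6, r1, r0: r6=14^28=18
STR r0, [48] → M[48]=28
halt.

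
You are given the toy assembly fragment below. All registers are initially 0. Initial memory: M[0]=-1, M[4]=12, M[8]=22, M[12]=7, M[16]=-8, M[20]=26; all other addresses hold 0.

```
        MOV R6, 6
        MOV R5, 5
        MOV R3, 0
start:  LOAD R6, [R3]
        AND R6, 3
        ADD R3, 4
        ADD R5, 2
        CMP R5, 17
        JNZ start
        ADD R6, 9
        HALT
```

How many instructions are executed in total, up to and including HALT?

MOV R6, 6 → R6=6
MOV R5, 5 → R5=5
MOV R3, 0 → R3=0
LOAD R6, [R3] → R6=M[0]=-1
AND R6, 3 → R6=(-1)&3=3
ADD R3, 4 → R3=0+4=4
ADD R5, 2 → R5=5+2=7
CMP R5, 17  (cmp 7,17)
JNZ start: taken
LOAD R6, [R3] → R6=M[4]=12
AND R6, 3 → R6=12&3=0
ADD R3, 4 → R3=4+4=8
ADD R5, 2 → R5=7+2=9
CMP R5, 17  (cmp 9,17)
JNZ start: taken
LOAD R6, [R3] → R6=M[8]=22
AND R6, 3 → R6=22&3=2
ADD R3, 4 → R3=8+4=12
ADD R5, 2 → R5=9+2=11
CMP R5, 17  (cmp 11,17)
JNZ start: taken
LOAD R6, [R3] → R6=M[12]=7
AND R6, 3 → R6=7&3=3
ADD R3, 4 → R3=12+4=16
ADD R5, 2 → R5=11+2=13
CMP R5, 17  (cmp 13,17)
JNZ start: taken
LOAD R6, [R3] → R6=M[16]=-8
AND R6, 3 → R6=(-8)&3=0
ADD R3, 4 → R3=16+4=20
ADD R5, 2 → R5=13+2=15
CMP R5, 17  (cmp 15,17)
JNZ start: taken
LOAD R6, [R3] → R6=M[20]=26
AND R6, 3 → R6=26&3=2
ADD R3, 4 → R3=20+4=24
ADD R5, 2 → R5=15+2=17
CMP R5, 17  (cmp 17,17)
JNZ start: not taken
ADD R6, 9 → R6=2+9=11
halt.
Total executed instructions: 41.

41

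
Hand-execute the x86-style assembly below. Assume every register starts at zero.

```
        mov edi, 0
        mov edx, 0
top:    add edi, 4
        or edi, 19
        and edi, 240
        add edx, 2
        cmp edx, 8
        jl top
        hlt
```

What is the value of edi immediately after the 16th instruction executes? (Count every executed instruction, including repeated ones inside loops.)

23

mov edi, 0 → edi=0
mov edx, 0 → edx=0
add edi, 4 → edi=0+4=4
or edi, 19 → edi=4|19=23
and edi, 240 → edi=23&240=16
add edx, 2 → edx=0+2=2
cmp edx, 8  (cmp 2,8)
jl top: taken
add edi, 4 → edi=16+4=20
or edi, 19 → edi=20|19=23
and edi, 240 → edi=23&240=16
add edx, 2 → edx=2+2=4
cmp edx, 8  (cmp 4,8)
jl top: taken
add edi, 4 → edi=16+4=20
or edi, 19 → edi=20|19=23
After step 16: edi = 23.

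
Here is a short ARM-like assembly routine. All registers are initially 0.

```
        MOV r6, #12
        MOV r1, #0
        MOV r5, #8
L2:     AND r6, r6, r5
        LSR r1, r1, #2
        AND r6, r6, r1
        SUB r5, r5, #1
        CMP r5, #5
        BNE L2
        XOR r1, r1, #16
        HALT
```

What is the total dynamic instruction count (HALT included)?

after MOV r6, #12: r6=12
after MOV r1, #0: r1=0
after MOV r5, #8: r5=8
after AND r6, r6, r5: r6=12&8=8
after LSR r1, r1, #2: r1=0>>2=0
after AND r6, r6, r1: r6=8&0=0
after SUB r5, r5, #1: r5=8-1=7
CMP r5, #5  (cmp 7,5)
BNE L2: taken
after AND r6, r6, r5: r6=0&7=0
after LSR r1, r1, #2: r1=0>>2=0
after AND r6, r6, r1: r6=0&0=0
after SUB r5, r5, #1: r5=7-1=6
CMP r5, #5  (cmp 6,5)
BNE L2: taken
after AND r6, r6, r5: r6=0&6=0
after LSR r1, r1, #2: r1=0>>2=0
after AND r6, r6, r1: r6=0&0=0
after SUB r5, r5, #1: r5=6-1=5
CMP r5, #5  (cmp 5,5)
BNE L2: not taken
after XOR r1, r1, #16: r1=0^16=16
halt.
Total executed instructions: 23.

23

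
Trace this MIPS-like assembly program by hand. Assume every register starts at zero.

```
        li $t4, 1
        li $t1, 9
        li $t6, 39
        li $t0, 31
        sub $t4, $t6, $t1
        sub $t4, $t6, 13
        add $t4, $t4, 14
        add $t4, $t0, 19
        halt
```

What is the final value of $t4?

$t4=1
$t1=9
$t6=39
$t0=31
$t4=39-9=30
$t4=39-13=26
$t4=26+14=40
$t4=31+19=50
halt.

50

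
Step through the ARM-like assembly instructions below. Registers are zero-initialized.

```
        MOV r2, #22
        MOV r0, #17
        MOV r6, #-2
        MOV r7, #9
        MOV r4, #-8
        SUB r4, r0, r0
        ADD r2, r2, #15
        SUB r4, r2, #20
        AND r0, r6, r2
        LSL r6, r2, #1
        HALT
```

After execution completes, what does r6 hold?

r2=22
r0=17
r6=-2
r7=9
r4=-8
r4=17-17=0
r2=22+15=37
r4=37-20=17
r0=(-2)&37=36
r6=37<<1=74
halt.

74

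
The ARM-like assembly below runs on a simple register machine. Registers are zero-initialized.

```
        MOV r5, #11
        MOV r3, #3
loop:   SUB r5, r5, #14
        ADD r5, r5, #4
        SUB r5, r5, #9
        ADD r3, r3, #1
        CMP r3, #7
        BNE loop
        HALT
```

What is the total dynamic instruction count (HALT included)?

after MOV r5, #11: r5=11
after MOV r3, #3: r3=3
after SUB r5, r5, #14: r5=11-14=-3
after ADD r5, r5, #4: r5=(-3)+4=1
after SUB r5, r5, #9: r5=1-9=-8
after ADD r3, r3, #1: r3=3+1=4
CMP r3, #7  (cmp 4,7)
BNE loop: taken
after SUB r5, r5, #14: r5=(-8)-14=-22
after ADD r5, r5, #4: r5=(-22)+4=-18
after SUB r5, r5, #9: r5=(-18)-9=-27
after ADD r3, r3, #1: r3=4+1=5
CMP r3, #7  (cmp 5,7)
BNE loop: taken
after SUB r5, r5, #14: r5=(-27)-14=-41
after ADD r5, r5, #4: r5=(-41)+4=-37
after SUB r5, r5, #9: r5=(-37)-9=-46
after ADD r3, r3, #1: r3=5+1=6
CMP r3, #7  (cmp 6,7)
BNE loop: taken
after SUB r5, r5, #14: r5=(-46)-14=-60
after ADD r5, r5, #4: r5=(-60)+4=-56
after SUB r5, r5, #9: r5=(-56)-9=-65
after ADD r3, r3, #1: r3=6+1=7
CMP r3, #7  (cmp 7,7)
BNE loop: not taken
halt.
Total executed instructions: 27.

27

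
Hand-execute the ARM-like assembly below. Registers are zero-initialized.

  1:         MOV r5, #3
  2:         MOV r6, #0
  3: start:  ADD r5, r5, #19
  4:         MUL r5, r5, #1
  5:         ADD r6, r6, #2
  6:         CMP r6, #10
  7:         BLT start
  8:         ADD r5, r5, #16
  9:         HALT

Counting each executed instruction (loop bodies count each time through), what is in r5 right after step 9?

MOV r5, #3 → r5=3
MOV r6, #0 → r6=0
ADD r5, r5, #19 → r5=3+19=22
MUL r5, r5, #1 → r5=22*1=22
ADD r6, r6, #2 → r6=0+2=2
CMP r6, #10  (cmp 2,10)
BLT start: taken
ADD r5, r5, #19 → r5=22+19=41
MUL r5, r5, #1 → r5=41*1=41
After step 9: r5 = 41.

41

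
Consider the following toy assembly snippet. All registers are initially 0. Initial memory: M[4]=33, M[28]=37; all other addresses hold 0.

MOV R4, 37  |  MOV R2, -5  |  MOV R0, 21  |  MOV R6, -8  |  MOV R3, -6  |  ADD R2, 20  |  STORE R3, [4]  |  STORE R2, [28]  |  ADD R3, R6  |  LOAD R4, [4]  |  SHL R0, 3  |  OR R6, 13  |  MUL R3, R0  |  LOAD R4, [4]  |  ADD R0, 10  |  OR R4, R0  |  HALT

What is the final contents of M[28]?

after MOV R4, 37: R4=37
after MOV R2, -5: R2=-5
after MOV R0, 21: R0=21
after MOV R6, -8: R6=-8
after MOV R3, -6: R3=-6
after ADD R2, 20: R2=(-5)+20=15
STORE R3, [4] → M[4]=-6
STORE R2, [28] → M[28]=15
after ADD R3, R6: R3=(-6)+(-8)=-14
after LOAD R4, [4]: R4=M[4]=-6
after SHL R0, 3: R0=21<<3=168
after OR R6, 13: R6=(-8)|13=-3
after MUL R3, R0: R3=(-14)*168=-2352
after LOAD R4, [4]: R4=M[4]=-6
after ADD R0, 10: R0=168+10=178
after OR R4, R0: R4=(-6)|178=-6
halt.

15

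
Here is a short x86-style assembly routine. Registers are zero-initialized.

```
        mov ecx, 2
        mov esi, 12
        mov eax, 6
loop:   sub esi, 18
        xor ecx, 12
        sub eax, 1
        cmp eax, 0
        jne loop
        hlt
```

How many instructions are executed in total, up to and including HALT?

mov ecx, 2 → ecx=2
mov esi, 12 → esi=12
mov eax, 6 → eax=6
sub esi, 18 → esi=12-18=-6
xor ecx, 12 → ecx=2^12=14
sub eax, 1 → eax=6-1=5
cmp eax, 0  (cmp 5,0)
jne loop: taken
sub esi, 18 → esi=(-6)-18=-24
xor ecx, 12 → ecx=14^12=2
sub eax, 1 → eax=5-1=4
cmp eax, 0  (cmp 4,0)
jne loop: taken
sub esi, 18 → esi=(-24)-18=-42
xor ecx, 12 → ecx=2^12=14
sub eax, 1 → eax=4-1=3
cmp eax, 0  (cmp 3,0)
jne loop: taken
sub esi, 18 → esi=(-42)-18=-60
xor ecx, 12 → ecx=14^12=2
sub eax, 1 → eax=3-1=2
cmp eax, 0  (cmp 2,0)
jne loop: taken
sub esi, 18 → esi=(-60)-18=-78
xor ecx, 12 → ecx=2^12=14
sub eax, 1 → eax=2-1=1
cmp eax, 0  (cmp 1,0)
jne loop: taken
sub esi, 18 → esi=(-78)-18=-96
xor ecx, 12 → ecx=14^12=2
sub eax, 1 → eax=1-1=0
cmp eax, 0  (cmp 0,0)
jne loop: not taken
halt.
Total executed instructions: 34.

34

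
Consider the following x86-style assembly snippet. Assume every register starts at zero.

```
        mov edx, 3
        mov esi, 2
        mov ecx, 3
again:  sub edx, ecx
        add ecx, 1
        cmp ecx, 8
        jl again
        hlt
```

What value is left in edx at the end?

-22

mov edx, 3 → edx=3
mov esi, 2 → esi=2
mov ecx, 3 → ecx=3
sub edx, ecx → edx=3-3=0
add ecx, 1 → ecx=3+1=4
cmp ecx, 8  (cmp 4,8)
jl again: taken
sub edx, ecx → edx=0-4=-4
add ecx, 1 → ecx=4+1=5
cmp ecx, 8  (cmp 5,8)
jl again: taken
sub edx, ecx → edx=(-4)-5=-9
add ecx, 1 → ecx=5+1=6
cmp ecx, 8  (cmp 6,8)
jl again: taken
sub edx, ecx → edx=(-9)-6=-15
add ecx, 1 → ecx=6+1=7
cmp ecx, 8  (cmp 7,8)
jl again: taken
sub edx, ecx → edx=(-15)-7=-22
add ecx, 1 → ecx=7+1=8
cmp ecx, 8  (cmp 8,8)
jl again: not taken
halt.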